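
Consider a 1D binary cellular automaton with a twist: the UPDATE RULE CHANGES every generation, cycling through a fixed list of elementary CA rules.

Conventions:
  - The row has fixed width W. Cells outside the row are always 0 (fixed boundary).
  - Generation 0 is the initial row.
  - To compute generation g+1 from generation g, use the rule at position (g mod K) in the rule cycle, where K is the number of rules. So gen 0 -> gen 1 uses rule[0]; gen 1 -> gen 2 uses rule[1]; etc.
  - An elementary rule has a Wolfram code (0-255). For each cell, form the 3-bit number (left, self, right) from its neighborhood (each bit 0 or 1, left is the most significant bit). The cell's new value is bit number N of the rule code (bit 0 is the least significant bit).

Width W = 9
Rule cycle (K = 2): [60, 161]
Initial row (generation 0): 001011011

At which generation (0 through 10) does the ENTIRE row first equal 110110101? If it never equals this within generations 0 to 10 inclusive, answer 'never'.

Gen 0: 001011011
Gen 1 (rule 60): 001110110
Gen 2 (rule 161): 100101000
Gen 3 (rule 60): 110111100
Gen 4 (rule 161): 001011001
Gen 5 (rule 60): 001110101
Gen 6 (rule 161): 100101010
Gen 7 (rule 60): 110111111
Gen 8 (rule 161): 001011110
Gen 9 (rule 60): 001110001
Gen 10 (rule 161): 100100100

Answer: never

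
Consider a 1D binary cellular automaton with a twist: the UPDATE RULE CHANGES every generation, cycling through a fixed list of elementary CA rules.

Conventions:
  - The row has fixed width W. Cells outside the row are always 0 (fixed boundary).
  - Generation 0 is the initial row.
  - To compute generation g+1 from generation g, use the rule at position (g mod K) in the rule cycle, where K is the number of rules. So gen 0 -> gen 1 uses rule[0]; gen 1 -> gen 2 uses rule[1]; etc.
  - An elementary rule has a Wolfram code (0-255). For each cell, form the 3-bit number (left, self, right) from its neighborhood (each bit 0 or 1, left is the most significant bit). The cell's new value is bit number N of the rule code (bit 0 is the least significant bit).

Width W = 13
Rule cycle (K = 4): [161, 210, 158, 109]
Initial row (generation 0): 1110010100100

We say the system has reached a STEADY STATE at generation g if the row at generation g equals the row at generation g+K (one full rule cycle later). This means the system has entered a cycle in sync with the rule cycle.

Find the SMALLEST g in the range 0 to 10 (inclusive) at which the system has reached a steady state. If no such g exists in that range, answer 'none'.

Gen 0: 1110010100100
Gen 1 (rule 161): 0100001000001
Gen 2 (rule 210): 1010010100010
Gen 3 (rule 158): 1011110110111
Gen 4 (rule 109): 1110011111101
Gen 5 (rule 161): 0100001111010
Gen 6 (rule 210): 1010010111001
Gen 7 (rule 158): 1011110110111
Gen 8 (rule 109): 1110011111101
Gen 9 (rule 161): 0100001111010
Gen 10 (rule 210): 1010010111001
Gen 11 (rule 158): 1011110110111
Gen 12 (rule 109): 1110011111101
Gen 13 (rule 161): 0100001111010
Gen 14 (rule 210): 1010010111001

Answer: 3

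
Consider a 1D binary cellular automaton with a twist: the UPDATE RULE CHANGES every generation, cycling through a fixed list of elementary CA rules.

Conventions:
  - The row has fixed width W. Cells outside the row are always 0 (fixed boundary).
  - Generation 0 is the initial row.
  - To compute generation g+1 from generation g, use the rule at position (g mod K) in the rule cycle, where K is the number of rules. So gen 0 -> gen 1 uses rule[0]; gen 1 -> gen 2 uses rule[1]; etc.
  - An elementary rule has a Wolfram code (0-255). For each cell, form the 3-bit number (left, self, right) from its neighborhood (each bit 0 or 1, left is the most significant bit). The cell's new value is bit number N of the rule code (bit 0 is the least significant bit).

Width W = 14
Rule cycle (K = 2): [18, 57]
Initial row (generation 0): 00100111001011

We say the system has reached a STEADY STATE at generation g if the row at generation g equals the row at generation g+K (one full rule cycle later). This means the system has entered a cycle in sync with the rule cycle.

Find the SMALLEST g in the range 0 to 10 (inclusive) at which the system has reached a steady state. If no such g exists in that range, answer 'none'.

Answer: 3

Derivation:
Gen 0: 00100111001011
Gen 1 (rule 18): 01011000110000
Gen 2 (rule 57): 00110110101111
Gen 3 (rule 18): 01000000000000
Gen 4 (rule 57): 00111111111111
Gen 5 (rule 18): 01000000000000
Gen 6 (rule 57): 00111111111111
Gen 7 (rule 18): 01000000000000
Gen 8 (rule 57): 00111111111111
Gen 9 (rule 18): 01000000000000
Gen 10 (rule 57): 00111111111111
Gen 11 (rule 18): 01000000000000
Gen 12 (rule 57): 00111111111111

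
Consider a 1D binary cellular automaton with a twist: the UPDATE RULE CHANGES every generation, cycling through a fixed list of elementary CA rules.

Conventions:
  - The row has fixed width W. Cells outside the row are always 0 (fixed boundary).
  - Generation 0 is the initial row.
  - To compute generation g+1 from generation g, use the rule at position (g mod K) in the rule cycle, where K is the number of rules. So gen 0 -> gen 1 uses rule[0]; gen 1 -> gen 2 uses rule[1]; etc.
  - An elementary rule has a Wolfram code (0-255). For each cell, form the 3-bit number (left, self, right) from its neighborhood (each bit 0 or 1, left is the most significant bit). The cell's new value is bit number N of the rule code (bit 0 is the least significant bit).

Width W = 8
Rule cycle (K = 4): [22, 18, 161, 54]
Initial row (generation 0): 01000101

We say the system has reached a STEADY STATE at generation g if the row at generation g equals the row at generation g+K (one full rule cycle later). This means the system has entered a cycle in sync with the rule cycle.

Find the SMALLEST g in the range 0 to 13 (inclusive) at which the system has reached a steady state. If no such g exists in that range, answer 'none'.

Answer: 2

Derivation:
Gen 0: 01000101
Gen 1 (rule 22): 11101101
Gen 2 (rule 18): 00000000
Gen 3 (rule 161): 11111111
Gen 4 (rule 54): 00000000
Gen 5 (rule 22): 00000000
Gen 6 (rule 18): 00000000
Gen 7 (rule 161): 11111111
Gen 8 (rule 54): 00000000
Gen 9 (rule 22): 00000000
Gen 10 (rule 18): 00000000
Gen 11 (rule 161): 11111111
Gen 12 (rule 54): 00000000
Gen 13 (rule 22): 00000000
Gen 14 (rule 18): 00000000
Gen 15 (rule 161): 11111111
Gen 16 (rule 54): 00000000
Gen 17 (rule 22): 00000000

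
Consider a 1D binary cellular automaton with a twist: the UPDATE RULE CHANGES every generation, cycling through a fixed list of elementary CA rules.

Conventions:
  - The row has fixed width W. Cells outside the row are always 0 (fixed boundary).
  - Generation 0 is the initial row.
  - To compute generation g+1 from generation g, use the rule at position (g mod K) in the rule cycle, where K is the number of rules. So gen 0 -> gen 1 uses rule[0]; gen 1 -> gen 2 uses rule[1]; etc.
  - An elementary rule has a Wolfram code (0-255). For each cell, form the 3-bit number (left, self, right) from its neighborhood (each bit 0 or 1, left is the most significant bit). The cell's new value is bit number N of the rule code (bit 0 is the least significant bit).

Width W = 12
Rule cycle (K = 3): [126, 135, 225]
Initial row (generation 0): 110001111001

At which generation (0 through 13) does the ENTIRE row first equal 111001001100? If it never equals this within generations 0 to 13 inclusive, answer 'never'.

Answer: never

Derivation:
Gen 0: 110001111001
Gen 1 (rule 126): 111011001111
Gen 2 (rule 135): 010000010110
Gen 3 (rule 225): 000111001010
Gen 4 (rule 126): 001101111111
Gen 5 (rule 135): 110000111110
Gen 6 (rule 225): 010110011110
Gen 7 (rule 126): 111111110011
Gen 8 (rule 135): 011111100100
Gen 9 (rule 225): 001111100001
Gen 10 (rule 126): 011000110011
Gen 11 (rule 135): 100011000100
Gen 12 (rule 225): 001001010001
Gen 13 (rule 126): 011111111011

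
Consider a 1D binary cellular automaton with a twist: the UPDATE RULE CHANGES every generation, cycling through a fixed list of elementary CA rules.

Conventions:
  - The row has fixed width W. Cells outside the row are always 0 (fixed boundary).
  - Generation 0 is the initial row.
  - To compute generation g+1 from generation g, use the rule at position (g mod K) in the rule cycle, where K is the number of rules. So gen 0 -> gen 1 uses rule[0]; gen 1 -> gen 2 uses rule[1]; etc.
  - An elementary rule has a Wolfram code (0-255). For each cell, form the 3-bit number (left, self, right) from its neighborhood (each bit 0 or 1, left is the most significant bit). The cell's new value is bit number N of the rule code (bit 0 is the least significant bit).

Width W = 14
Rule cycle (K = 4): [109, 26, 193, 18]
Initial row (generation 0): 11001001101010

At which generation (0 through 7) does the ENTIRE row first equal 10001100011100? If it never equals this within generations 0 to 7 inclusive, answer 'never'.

Gen 0: 11001001101010
Gen 1 (rule 109): 11001001111110
Gen 2 (rule 26): 10110111000001
Gen 3 (rule 193): 00010011011100
Gen 4 (rule 18): 00101100000010
Gen 5 (rule 109): 10111101111010
Gen 6 (rule 26): 00100001000001
Gen 7 (rule 193): 10001100011100

Answer: 7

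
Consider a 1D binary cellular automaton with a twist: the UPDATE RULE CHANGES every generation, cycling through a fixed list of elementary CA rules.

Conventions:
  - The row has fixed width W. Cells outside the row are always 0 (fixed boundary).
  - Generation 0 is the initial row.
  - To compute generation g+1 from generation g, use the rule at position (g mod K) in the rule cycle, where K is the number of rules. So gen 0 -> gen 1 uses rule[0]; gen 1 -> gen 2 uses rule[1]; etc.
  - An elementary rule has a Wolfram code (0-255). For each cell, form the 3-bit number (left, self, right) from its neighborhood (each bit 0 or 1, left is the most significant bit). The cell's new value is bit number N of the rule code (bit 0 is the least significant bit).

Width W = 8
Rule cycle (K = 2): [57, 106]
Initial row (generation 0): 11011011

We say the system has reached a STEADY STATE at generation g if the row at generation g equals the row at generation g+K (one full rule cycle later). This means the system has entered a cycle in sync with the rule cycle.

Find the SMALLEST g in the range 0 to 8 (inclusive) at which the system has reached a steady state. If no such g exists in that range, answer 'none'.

Gen 0: 11011011
Gen 1 (rule 57): 10110110
Gen 2 (rule 106): 01111110
Gen 3 (rule 57): 01000001
Gen 4 (rule 106): 10000010
Gen 5 (rule 57): 01111001
Gen 6 (rule 106): 11001010
Gen 7 (rule 57): 10100101
Gen 8 (rule 106): 01001010
Gen 9 (rule 57): 00100101
Gen 10 (rule 106): 01001010

Answer: 8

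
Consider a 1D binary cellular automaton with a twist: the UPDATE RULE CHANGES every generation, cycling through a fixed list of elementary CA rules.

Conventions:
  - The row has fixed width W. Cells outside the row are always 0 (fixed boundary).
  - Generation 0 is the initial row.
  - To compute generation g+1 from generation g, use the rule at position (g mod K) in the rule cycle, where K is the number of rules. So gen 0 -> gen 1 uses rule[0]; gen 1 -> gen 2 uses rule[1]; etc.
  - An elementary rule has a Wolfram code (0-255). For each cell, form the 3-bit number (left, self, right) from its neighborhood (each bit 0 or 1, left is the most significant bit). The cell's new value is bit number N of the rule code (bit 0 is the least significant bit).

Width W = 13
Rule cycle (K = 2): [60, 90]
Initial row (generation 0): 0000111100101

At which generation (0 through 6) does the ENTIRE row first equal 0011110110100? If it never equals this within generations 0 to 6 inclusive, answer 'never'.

Answer: never

Derivation:
Gen 0: 0000111100101
Gen 1 (rule 60): 0000100010111
Gen 2 (rule 90): 0001010100101
Gen 3 (rule 60): 0001111110111
Gen 4 (rule 90): 0011000010101
Gen 5 (rule 60): 0010100011111
Gen 6 (rule 90): 0100010110001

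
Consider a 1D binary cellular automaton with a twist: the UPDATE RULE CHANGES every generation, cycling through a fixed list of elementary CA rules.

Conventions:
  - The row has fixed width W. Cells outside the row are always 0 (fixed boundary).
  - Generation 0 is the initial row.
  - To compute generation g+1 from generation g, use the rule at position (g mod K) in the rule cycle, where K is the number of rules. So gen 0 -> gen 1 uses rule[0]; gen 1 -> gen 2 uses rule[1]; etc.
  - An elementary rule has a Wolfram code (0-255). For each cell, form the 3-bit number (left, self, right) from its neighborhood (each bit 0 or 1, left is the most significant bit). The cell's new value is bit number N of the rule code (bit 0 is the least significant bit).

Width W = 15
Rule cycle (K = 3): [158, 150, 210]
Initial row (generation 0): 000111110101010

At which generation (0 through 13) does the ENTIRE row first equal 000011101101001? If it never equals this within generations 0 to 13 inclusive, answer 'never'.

Gen 0: 000111110101010
Gen 1 (rule 158): 001111100101011
Gen 2 (rule 150): 010111011101000
Gen 3 (rule 210): 100011001100100
Gen 4 (rule 158): 110110111011110
Gen 5 (rule 150): 000000010001101
Gen 6 (rule 210): 000000101010100
Gen 7 (rule 158): 000001101010110
Gen 8 (rule 150): 000010001010001
Gen 9 (rule 210): 000101010001010
Gen 10 (rule 158): 001101011011011
Gen 11 (rule 150): 010001000000000
Gen 12 (rule 210): 101010100000000
Gen 13 (rule 158): 101010110000000

Answer: never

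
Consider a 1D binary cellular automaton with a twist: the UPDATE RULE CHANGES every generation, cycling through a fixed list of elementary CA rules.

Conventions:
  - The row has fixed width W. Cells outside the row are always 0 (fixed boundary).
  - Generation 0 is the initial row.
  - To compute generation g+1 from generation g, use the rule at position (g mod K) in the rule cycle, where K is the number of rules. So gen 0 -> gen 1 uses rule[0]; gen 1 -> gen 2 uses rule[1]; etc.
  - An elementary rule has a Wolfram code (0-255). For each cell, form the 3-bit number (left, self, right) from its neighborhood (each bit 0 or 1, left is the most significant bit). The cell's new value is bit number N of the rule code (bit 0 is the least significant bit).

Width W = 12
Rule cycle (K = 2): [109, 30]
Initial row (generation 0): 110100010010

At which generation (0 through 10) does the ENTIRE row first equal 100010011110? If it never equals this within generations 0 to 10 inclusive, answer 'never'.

Gen 0: 110100010010
Gen 1 (rule 109): 111101010010
Gen 2 (rule 30): 100001011111
Gen 3 (rule 109): 101101110001
Gen 4 (rule 30): 101001001011
Gen 5 (rule 109): 111001001111
Gen 6 (rule 30): 100111111000
Gen 7 (rule 109): 100100001011
Gen 8 (rule 30): 111110011010
Gen 9 (rule 109): 100010011110
Gen 10 (rule 30): 110111110001

Answer: 9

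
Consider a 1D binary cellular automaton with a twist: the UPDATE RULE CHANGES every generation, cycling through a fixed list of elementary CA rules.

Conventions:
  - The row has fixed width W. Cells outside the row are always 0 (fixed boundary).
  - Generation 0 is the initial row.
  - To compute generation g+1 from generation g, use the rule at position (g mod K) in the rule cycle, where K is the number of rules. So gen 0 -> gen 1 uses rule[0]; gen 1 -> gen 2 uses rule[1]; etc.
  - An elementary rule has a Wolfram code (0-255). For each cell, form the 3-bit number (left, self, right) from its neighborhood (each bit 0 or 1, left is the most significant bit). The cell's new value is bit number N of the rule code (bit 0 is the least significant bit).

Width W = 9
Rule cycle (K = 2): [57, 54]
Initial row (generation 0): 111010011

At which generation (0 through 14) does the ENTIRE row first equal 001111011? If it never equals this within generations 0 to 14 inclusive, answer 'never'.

Answer: never

Derivation:
Gen 0: 111010011
Gen 1 (rule 57): 100101010
Gen 2 (rule 54): 111111111
Gen 3 (rule 57): 100000000
Gen 4 (rule 54): 110000000
Gen 5 (rule 57): 101111111
Gen 6 (rule 54): 110000000
Gen 7 (rule 57): 101111111
Gen 8 (rule 54): 110000000
Gen 9 (rule 57): 101111111
Gen 10 (rule 54): 110000000
Gen 11 (rule 57): 101111111
Gen 12 (rule 54): 110000000
Gen 13 (rule 57): 101111111
Gen 14 (rule 54): 110000000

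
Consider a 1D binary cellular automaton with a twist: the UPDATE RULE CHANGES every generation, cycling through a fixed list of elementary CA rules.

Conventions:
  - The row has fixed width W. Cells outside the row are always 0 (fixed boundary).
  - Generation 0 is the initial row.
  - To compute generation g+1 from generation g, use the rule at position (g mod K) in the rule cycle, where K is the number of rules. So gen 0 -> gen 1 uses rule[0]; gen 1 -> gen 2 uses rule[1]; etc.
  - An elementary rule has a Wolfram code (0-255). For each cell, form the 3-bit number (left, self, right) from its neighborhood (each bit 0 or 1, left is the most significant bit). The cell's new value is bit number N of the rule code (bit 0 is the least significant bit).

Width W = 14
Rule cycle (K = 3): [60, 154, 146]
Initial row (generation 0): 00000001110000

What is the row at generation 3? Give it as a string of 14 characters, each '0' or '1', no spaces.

Gen 0: 00000001110000
Gen 1 (rule 60): 00000001001000
Gen 2 (rule 154): 00000010110100
Gen 3 (rule 146): 00000100000010

Answer: 00000100000010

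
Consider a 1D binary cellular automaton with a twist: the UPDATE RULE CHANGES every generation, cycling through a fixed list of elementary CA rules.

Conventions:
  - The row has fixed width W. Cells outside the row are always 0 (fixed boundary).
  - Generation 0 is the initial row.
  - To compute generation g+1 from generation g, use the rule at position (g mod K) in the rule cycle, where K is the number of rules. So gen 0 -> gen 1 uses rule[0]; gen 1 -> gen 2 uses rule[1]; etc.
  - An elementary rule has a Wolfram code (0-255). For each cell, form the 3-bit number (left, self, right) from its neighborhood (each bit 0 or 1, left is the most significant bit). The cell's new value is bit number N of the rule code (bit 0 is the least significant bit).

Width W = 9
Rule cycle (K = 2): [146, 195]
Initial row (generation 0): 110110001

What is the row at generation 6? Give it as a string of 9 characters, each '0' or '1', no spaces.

Answer: 111100001

Derivation:
Gen 0: 110110001
Gen 1 (rule 146): 000001010
Gen 2 (rule 195): 111110000
Gen 3 (rule 146): 011101000
Gen 4 (rule 195): 101100011
Gen 5 (rule 146): 000010100
Gen 6 (rule 195): 111100001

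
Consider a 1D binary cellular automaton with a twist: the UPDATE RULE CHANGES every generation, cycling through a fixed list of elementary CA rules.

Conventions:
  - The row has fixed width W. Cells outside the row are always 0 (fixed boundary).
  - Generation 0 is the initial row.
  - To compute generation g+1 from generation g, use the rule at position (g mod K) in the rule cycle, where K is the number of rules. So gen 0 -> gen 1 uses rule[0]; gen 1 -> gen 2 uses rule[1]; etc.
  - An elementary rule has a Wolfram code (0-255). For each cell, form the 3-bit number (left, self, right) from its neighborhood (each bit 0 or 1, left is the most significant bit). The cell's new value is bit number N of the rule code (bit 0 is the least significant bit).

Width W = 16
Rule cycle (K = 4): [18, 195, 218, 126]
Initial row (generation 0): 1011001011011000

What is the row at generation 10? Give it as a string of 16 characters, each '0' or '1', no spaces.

Answer: 1100100111111001

Derivation:
Gen 0: 1011001011011000
Gen 1 (rule 18): 0000110000000100
Gen 2 (rule 195): 1111010111111001
Gen 3 (rule 218): 1111000111111110
Gen 4 (rule 126): 1001101100000011
Gen 5 (rule 18): 0110000010000100
Gen 6 (rule 195): 1010111100111001
Gen 7 (rule 218): 0000111111111110
Gen 8 (rule 126): 0001100000000011
Gen 9 (rule 18): 0010010000000100
Gen 10 (rule 195): 1100100111111001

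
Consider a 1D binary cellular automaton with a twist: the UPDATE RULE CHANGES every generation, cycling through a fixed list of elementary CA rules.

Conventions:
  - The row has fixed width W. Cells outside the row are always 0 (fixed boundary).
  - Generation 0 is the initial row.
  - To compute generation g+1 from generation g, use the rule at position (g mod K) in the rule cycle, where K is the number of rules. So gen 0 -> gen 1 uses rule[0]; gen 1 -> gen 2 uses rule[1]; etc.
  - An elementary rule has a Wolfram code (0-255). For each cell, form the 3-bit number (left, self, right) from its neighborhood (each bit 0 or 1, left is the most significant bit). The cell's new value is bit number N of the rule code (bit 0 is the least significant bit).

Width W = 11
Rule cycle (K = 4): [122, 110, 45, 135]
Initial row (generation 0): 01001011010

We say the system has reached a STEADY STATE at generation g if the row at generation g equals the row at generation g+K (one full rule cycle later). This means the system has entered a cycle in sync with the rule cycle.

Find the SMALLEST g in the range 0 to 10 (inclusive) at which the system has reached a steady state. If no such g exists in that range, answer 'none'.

Answer: none

Derivation:
Gen 0: 01001011010
Gen 1 (rule 122): 10110111101
Gen 2 (rule 110): 11111100111
Gen 3 (rule 45): 10000000100
Gen 4 (rule 135): 10111111101
Gen 5 (rule 122): 01100000110
Gen 6 (rule 110): 11100001110
Gen 7 (rule 45): 10001101000
Gen 8 (rule 135): 10110001011
Gen 9 (rule 122): 01111010111
Gen 10 (rule 110): 11001111101
Gen 11 (rule 45): 10001000011
Gen 12 (rule 135): 10111011100
Gen 13 (rule 122): 01101110110
Gen 14 (rule 110): 11111011110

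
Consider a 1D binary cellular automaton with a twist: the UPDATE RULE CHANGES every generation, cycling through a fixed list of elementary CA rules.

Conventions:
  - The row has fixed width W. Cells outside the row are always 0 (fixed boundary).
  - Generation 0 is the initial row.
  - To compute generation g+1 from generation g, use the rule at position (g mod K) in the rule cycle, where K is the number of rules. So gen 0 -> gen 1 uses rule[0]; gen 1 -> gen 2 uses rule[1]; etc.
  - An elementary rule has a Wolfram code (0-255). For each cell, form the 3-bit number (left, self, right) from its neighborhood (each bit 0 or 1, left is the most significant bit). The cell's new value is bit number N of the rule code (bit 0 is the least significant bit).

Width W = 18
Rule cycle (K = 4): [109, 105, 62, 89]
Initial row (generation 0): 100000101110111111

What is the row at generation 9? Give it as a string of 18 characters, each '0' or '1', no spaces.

Answer: 100111101111100001

Derivation:
Gen 0: 100000101110111111
Gen 1 (rule 109): 101110111011100001
Gen 2 (rule 105): 011011101110101100
Gen 3 (rule 62): 110110011001111010
Gen 4 (rule 89): 110111011101001001
Gen 5 (rule 109): 111101110111001001
Gen 6 (rule 105): 100111011101000000
Gen 7 (rule 62): 111100110011100000
Gen 8 (rule 89): 100110111010111111
Gen 9 (rule 109): 100111101111100001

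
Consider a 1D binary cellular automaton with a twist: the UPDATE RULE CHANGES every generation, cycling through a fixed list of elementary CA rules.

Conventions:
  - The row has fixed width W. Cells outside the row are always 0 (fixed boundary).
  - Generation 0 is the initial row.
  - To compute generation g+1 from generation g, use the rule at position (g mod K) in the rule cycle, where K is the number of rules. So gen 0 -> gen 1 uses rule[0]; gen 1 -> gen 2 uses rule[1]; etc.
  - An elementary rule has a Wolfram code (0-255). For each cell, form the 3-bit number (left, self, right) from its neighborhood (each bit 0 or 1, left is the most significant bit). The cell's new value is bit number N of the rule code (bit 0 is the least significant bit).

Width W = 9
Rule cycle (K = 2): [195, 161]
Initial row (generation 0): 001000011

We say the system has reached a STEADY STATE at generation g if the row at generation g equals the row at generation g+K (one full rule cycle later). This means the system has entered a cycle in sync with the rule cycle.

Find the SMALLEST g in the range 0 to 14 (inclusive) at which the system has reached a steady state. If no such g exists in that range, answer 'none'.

Answer: none

Derivation:
Gen 0: 001000011
Gen 1 (rule 195): 110011101
Gen 2 (rule 161): 000001010
Gen 3 (rule 195): 111110000
Gen 4 (rule 161): 011100111
Gen 5 (rule 195): 101101011
Gen 6 (rule 161): 010010100
Gen 7 (rule 195): 100100001
Gen 8 (rule 161): 000001100
Gen 9 (rule 195): 111110101
Gen 10 (rule 161): 011101010
Gen 11 (rule 195): 101100000
Gen 12 (rule 161): 010001111
Gen 13 (rule 195): 100110111
Gen 14 (rule 161): 000001010
Gen 15 (rule 195): 111110000
Gen 16 (rule 161): 011100111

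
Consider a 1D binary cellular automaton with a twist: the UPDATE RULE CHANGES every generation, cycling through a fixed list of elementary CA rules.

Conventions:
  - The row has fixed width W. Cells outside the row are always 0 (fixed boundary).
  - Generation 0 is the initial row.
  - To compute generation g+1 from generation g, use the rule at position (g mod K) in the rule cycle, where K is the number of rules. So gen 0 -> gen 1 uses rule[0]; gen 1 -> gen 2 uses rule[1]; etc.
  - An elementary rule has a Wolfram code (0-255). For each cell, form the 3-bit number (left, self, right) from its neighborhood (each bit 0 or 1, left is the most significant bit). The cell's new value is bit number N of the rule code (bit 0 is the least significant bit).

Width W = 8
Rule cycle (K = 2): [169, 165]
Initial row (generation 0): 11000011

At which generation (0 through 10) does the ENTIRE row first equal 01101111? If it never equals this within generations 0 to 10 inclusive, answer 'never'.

Gen 0: 11000011
Gen 1 (rule 169): 10011010
Gen 2 (rule 165): 10000110
Gen 3 (rule 169): 00110100
Gen 4 (rule 165): 10001101
Gen 5 (rule 169): 00101010
Gen 6 (rule 165): 10111110
Gen 7 (rule 169): 01111100
Gen 8 (rule 165): 00111001
Gen 9 (rule 169): 10110000
Gen 10 (rule 165): 11000111

Answer: never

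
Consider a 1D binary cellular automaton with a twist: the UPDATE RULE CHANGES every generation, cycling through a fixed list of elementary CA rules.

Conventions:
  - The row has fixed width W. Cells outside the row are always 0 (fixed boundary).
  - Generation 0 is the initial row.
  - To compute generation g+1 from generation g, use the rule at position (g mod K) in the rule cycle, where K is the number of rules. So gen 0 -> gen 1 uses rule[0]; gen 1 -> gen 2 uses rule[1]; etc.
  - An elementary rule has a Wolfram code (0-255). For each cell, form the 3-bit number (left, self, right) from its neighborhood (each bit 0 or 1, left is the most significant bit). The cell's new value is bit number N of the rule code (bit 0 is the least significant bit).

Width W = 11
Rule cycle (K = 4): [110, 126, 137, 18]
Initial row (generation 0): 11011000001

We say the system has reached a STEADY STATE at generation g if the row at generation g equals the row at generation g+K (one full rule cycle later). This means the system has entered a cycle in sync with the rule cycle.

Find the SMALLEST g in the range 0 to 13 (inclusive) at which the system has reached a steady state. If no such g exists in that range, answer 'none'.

Gen 0: 11011000001
Gen 1 (rule 110): 11111000011
Gen 2 (rule 126): 10001100111
Gen 3 (rule 137): 00101000110
Gen 4 (rule 18): 01000101001
Gen 5 (rule 110): 11001111011
Gen 6 (rule 126): 11111001111
Gen 7 (rule 137): 11110001110
Gen 8 (rule 18): 00001010001
Gen 9 (rule 110): 00011110011
Gen 10 (rule 126): 00110011111
Gen 11 (rule 137): 10100011110
Gen 12 (rule 18): 00010100001
Gen 13 (rule 110): 00111100011
Gen 14 (rule 126): 01100110111
Gen 15 (rule 137): 01000100110
Gen 16 (rule 18): 10101011001
Gen 17 (rule 110): 11111111011

Answer: none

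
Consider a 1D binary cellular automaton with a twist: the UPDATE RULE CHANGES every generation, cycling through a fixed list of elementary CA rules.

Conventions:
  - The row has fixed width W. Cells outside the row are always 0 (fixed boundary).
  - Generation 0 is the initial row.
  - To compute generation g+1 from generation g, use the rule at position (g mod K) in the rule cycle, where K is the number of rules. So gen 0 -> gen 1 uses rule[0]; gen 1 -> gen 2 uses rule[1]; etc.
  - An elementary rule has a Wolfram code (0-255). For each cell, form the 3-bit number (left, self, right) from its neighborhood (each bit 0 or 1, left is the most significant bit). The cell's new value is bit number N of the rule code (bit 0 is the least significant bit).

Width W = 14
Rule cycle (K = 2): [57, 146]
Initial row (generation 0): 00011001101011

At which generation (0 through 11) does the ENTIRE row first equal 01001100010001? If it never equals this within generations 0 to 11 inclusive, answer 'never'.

Answer: never

Derivation:
Gen 0: 00011001101011
Gen 1 (rule 57): 11010101010110
Gen 2 (rule 146): 00000000000001
Gen 3 (rule 57): 11111111111100
Gen 4 (rule 146): 01111111111010
Gen 5 (rule 57): 01000000000101
Gen 6 (rule 146): 10100000001000
Gen 7 (rule 57): 01011111100111
Gen 8 (rule 146): 10001111011010
Gen 9 (rule 57): 01101000110101
Gen 10 (rule 146): 10000101000000
Gen 11 (rule 57): 01110010111111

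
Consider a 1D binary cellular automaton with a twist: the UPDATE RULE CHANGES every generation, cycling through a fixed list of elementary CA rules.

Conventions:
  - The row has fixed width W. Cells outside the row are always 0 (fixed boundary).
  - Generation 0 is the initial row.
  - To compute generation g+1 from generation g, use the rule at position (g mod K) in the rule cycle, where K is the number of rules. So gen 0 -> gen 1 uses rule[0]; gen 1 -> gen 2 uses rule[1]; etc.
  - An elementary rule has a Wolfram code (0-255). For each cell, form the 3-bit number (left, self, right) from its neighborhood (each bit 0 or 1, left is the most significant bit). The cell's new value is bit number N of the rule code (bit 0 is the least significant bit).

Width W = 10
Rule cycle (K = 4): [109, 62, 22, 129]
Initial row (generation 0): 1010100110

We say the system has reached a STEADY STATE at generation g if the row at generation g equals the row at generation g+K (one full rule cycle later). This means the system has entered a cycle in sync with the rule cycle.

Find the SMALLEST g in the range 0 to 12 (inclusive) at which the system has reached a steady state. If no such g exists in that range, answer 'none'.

Gen 0: 1010100110
Gen 1 (rule 109): 1111100110
Gen 2 (rule 62): 1000011101
Gen 3 (rule 22): 1100100001
Gen 4 (rule 129): 0000001100
Gen 5 (rule 109): 1111101101
Gen 6 (rule 62): 1000011011
Gen 7 (rule 22): 1100100000
Gen 8 (rule 129): 0000001111
Gen 9 (rule 109): 1111101001
Gen 10 (rule 62): 1000011111
Gen 11 (rule 22): 1100100000
Gen 12 (rule 129): 0000001111
Gen 13 (rule 109): 1111101001
Gen 14 (rule 62): 1000011111
Gen 15 (rule 22): 1100100000
Gen 16 (rule 129): 0000001111

Answer: 7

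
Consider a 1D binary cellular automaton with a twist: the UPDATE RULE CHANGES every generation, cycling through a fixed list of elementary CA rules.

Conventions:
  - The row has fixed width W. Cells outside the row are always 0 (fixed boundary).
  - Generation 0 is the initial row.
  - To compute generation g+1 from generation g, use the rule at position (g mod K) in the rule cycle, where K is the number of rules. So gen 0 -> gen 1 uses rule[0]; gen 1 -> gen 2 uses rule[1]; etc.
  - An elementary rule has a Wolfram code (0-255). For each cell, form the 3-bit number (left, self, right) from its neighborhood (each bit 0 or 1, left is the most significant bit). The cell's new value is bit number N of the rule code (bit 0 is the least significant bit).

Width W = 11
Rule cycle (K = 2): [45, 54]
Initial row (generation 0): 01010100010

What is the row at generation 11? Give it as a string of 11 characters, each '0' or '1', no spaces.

Answer: 10000100000

Derivation:
Gen 0: 01010100010
Gen 1 (rule 45): 01111101010
Gen 2 (rule 54): 10000011111
Gen 3 (rule 45): 10111010000
Gen 4 (rule 54): 11000111000
Gen 5 (rule 45): 10010100011
Gen 6 (rule 54): 11111110100
Gen 7 (rule 45): 10000001101
Gen 8 (rule 54): 11000010011
Gen 9 (rule 45): 10011010010
Gen 10 (rule 54): 11100111111
Gen 11 (rule 45): 10000100000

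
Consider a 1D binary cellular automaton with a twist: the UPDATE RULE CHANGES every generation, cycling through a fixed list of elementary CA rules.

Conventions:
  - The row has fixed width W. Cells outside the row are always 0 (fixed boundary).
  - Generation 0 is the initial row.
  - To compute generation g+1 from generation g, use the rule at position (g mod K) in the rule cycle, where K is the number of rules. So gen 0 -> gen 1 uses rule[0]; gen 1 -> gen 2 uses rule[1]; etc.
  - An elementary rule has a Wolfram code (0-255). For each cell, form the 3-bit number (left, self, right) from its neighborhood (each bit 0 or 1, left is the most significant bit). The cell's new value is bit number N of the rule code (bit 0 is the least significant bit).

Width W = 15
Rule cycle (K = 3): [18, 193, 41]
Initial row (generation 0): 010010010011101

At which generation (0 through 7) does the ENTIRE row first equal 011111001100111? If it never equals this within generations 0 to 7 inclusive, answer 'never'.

Gen 0: 010010010011101
Gen 1 (rule 18): 101101101100000
Gen 2 (rule 193): 000100100101111
Gen 3 (rule 41): 110000000011000
Gen 4 (rule 18): 001000000100100
Gen 5 (rule 193): 100011110000001
Gen 6 (rule 41): 001010000111100
Gen 7 (rule 18): 010001001000010

Answer: never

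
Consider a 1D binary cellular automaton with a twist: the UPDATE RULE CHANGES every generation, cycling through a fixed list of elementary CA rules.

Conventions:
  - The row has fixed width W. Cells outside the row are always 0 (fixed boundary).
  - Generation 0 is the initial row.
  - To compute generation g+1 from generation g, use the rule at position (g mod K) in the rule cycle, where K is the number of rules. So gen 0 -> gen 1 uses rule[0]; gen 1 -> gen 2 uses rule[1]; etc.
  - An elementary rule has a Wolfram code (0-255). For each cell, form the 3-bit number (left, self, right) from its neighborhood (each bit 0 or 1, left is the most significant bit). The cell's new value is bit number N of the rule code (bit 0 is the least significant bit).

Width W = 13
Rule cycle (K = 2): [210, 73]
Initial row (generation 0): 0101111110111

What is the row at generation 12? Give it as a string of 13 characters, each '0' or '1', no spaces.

Answer: 0001000101011

Derivation:
Gen 0: 0101111110111
Gen 1 (rule 210): 1000111110011
Gen 2 (rule 73): 0010100010011
Gen 3 (rule 210): 0100010101101
Gen 4 (rule 73): 0001000001100
Gen 5 (rule 210): 0010100010110
Gen 6 (rule 73): 1000001000110
Gen 7 (rule 210): 0100010101011
Gen 8 (rule 73): 0001000000011
Gen 9 (rule 210): 0010100000101
Gen 10 (rule 73): 1000001110000
Gen 11 (rule 210): 0100010111000
Gen 12 (rule 73): 0001000101011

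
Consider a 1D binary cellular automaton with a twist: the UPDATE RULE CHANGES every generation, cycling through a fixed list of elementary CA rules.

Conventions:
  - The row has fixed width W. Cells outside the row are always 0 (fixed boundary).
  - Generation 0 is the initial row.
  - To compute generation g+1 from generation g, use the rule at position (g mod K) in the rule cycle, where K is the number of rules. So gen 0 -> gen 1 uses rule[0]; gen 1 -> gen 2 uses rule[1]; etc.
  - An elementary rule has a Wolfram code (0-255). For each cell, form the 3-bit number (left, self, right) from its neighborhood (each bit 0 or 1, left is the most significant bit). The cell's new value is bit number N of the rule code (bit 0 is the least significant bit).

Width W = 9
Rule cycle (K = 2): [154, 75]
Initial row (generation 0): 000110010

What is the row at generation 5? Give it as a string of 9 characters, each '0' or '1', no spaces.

Answer: 000001000

Derivation:
Gen 0: 000110010
Gen 1 (rule 154): 001101101
Gen 2 (rule 75): 111101100
Gen 3 (rule 154): 111001010
Gen 4 (rule 75): 101010000
Gen 5 (rule 154): 000001000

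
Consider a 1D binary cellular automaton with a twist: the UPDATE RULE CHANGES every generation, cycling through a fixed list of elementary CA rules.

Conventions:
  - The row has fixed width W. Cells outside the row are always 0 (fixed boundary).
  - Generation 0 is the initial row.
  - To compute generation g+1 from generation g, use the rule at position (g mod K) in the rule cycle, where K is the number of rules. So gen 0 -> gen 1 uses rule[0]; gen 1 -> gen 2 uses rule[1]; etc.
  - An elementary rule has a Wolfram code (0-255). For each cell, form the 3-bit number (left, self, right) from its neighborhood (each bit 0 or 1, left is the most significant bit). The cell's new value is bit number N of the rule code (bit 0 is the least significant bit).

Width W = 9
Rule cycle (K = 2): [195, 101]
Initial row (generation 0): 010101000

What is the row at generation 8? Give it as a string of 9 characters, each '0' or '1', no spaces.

Answer: 111001011

Derivation:
Gen 0: 010101000
Gen 1 (rule 195): 100000011
Gen 2 (rule 101): 101111001
Gen 3 (rule 195): 000111010
Gen 4 (rule 101): 110001110
Gen 5 (rule 195): 010110110
Gen 6 (rule 101): 011011010
Gen 7 (rule 195): 101001000
Gen 8 (rule 101): 111001011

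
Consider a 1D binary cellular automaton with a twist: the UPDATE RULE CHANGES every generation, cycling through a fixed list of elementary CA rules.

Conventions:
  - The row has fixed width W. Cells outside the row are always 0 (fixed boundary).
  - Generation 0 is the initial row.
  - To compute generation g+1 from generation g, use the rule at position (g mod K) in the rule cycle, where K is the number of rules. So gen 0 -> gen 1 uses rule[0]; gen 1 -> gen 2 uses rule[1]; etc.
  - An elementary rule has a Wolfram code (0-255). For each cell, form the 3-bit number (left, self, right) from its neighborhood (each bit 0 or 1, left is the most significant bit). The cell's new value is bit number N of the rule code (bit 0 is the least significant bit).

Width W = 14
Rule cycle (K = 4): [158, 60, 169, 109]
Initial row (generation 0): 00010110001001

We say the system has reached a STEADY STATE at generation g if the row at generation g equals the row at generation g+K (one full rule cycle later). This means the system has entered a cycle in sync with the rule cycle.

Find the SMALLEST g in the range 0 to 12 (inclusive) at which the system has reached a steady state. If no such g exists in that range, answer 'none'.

Gen 0: 00010110001001
Gen 1 (rule 158): 00110101011111
Gen 2 (rule 60): 00101111110000
Gen 3 (rule 169): 10011111100111
Gen 4 (rule 109): 10010000100101
Gen 5 (rule 158): 11111001111101
Gen 6 (rule 60): 10000101000011
Gen 7 (rule 169): 00110010011010
Gen 8 (rule 109): 10110010011110
Gen 9 (rule 158): 10101111111101
Gen 10 (rule 60): 11111000000011
Gen 11 (rule 169): 11110011111010
Gen 12 (rule 109): 10010010001110
Gen 13 (rule 158): 11111111011101
Gen 14 (rule 60): 10000000110011
Gen 15 (rule 169): 00111110100010
Gen 16 (rule 109): 10100011101010

Answer: none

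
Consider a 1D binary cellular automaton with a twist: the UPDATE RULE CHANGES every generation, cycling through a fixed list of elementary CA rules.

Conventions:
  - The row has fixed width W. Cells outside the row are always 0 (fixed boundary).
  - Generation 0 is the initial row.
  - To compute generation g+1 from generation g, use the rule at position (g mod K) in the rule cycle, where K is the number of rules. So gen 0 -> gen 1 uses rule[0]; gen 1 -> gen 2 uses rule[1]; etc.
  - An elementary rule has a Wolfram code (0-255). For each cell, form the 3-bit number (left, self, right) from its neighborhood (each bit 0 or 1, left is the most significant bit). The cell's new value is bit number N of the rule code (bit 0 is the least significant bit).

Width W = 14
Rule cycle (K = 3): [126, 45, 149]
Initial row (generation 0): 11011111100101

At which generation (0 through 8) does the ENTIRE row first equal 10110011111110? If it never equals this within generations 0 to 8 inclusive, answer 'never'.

Answer: never

Derivation:
Gen 0: 11011111100101
Gen 1 (rule 126): 11110000111111
Gen 2 (rule 45): 10000110100000
Gen 3 (rule 149): 11110000111111
Gen 4 (rule 126): 10011001100001
Gen 5 (rule 45): 10010001001101
Gen 6 (rule 149): 11011101100001
Gen 7 (rule 126): 11110111110011
Gen 8 (rule 45): 10001100000010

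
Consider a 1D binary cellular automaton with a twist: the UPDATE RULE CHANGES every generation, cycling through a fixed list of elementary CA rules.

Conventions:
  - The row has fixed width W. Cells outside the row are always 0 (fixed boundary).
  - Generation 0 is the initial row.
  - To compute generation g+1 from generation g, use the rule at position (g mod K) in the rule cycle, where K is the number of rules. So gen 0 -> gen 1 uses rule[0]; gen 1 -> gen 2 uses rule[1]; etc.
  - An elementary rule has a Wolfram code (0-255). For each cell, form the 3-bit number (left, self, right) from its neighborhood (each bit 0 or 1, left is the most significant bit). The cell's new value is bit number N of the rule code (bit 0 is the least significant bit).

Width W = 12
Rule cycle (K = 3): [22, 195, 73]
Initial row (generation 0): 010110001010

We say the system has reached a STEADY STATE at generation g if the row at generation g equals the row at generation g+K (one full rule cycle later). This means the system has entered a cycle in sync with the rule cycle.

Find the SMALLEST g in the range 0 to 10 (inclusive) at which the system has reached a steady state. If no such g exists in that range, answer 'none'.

Answer: none

Derivation:
Gen 0: 010110001010
Gen 1 (rule 22): 110001011011
Gen 2 (rule 195): 010110001001
Gen 3 (rule 73): 000110100000
Gen 4 (rule 22): 001000110000
Gen 5 (rule 195): 110011010111
Gen 6 (rule 73): 110011000101
Gen 7 (rule 22): 001100101101
Gen 8 (rule 195): 110101000100
Gen 9 (rule 73): 110000010001
Gen 10 (rule 22): 001000111011
Gen 11 (rule 195): 110011011001
Gen 12 (rule 73): 110011011000
Gen 13 (rule 22): 001100000100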